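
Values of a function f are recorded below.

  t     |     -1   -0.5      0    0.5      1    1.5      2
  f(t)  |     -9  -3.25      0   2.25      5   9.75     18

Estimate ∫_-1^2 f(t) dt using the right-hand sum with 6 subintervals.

Δt = 0.5.
Sum = 0.5·[(-3.25) + 0 + 2.25 + 5 + 9.75 + 18] = 15.875.

15.875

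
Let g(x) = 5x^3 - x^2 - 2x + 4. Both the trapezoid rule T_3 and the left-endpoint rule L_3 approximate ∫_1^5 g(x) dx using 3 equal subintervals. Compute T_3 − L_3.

T_3 ≈ 782.814815.
L_3 ≈ 390.814815.
T_3 − L_3 = 392.

392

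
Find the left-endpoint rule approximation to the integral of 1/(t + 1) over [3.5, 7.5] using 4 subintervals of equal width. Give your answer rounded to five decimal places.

Δt = (7.5 − 3.5)/4 = 1.
Left endpoints: 3.5, 4.5, 5.5, 6.5.
f(3.5) = 2/9, f(4.5) = 2/11, f(5.5) = 2/13, f(6.5) = 2/15.
Sum = Δt · [f(3.5) + f(4.5) + f(5.5) + f(6.5)].
Sum ≈ 0.69122.

0.69122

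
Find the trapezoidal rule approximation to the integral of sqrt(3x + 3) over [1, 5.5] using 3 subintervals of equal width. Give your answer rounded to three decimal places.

Δx = (5.5 − 1)/3 = 1.5.
f(1) ≈ 2.449, f(2.5) ≈ 3.240, f(4) ≈ 3.873, f(5.5) ≈ 4.416.
T_3 = (Δx/2)·[f(x_0) + 2f(x_1) + 2f(x_2) + f(x_3)].
Sum ≈ 15.819.

15.819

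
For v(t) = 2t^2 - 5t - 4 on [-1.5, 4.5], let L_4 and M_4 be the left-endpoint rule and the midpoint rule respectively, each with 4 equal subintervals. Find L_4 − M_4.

L_4 = -6.
M_4 = -8.25.
L_4 − M_4 = 2.25.

2.25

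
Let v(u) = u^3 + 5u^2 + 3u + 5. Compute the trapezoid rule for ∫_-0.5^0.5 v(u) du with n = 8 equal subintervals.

Δu = (0.5 − (-0.5))/8 = 0.125.
v(-0.5) = 4.625, v(-0.375) = 2317/512, v(-0.25) = 4.546875, v(-0.125) = 2407/512, v(0) = 5, v(0.125) = 2793/512, v(0.25) = 6.078125, v(0.375) = 3523/512, v(0.5) = 7.875.
T_8 = (Δu/2)·[v(u_0) + 2v(u_1) + ... + 2v(u_{7}) + v(u_8)].
Sum = 5.4296875.

5.4296875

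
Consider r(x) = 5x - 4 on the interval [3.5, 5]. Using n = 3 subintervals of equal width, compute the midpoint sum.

25.875

Δx = (5 − 3.5)/3 = 0.5.
Midpoints: 3.75, 4.25, 4.75.
r(3.75) = 14.75, r(4.25) = 17.25, r(4.75) = 19.75.
Sum = Δx · [r(3.75) + r(4.25) + r(4.75)].
Sum = 25.875.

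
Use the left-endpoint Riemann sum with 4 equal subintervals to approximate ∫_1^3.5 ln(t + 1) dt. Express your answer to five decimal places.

Δt = (3.5 − 1)/4 = 0.625.
Left endpoints: 1, 1.625, 2.25, 2.875.
f(1) ≈ 0.69315, f(1.625) ≈ 0.96508, f(2.25) ≈ 1.17865, f(2.875) ≈ 1.35455.
Sum = Δt · [f(1) + f(1.625) + f(2.25) + f(2.875)].
Sum ≈ 2.61964.

2.61964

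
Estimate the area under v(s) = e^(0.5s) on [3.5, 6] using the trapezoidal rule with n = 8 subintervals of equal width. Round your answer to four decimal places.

Δs = (6 − 3.5)/8 = 0.3125.
v(3.5) ≈ 5.7546, v(3.8125) ≈ 6.7278, v(4.125) ≈ 7.8656, v(4.4375) ≈ 9.1958, v(4.75) ≈ 10.7510, v(5.0625) ≈ 12.5692, v(5.375) ≈ 14.6949, v(5.6875) ≈ 17.1801, v(6) ≈ 20.0855.
T_8 = (Δs/2)·[v(s_0) + 2v(s_1) + ... + 2v(s_{7}) + v(s_8)].
Sum ≈ 28.7202.

28.7202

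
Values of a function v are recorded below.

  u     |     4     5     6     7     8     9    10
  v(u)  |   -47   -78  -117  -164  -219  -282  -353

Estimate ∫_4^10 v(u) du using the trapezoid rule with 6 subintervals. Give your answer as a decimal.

Δu = 1.
T_6 = (1/2)·[(-47) + 2·(-78) + 2·(-117) + 2·(-164) + 2·(-219) + 2·(-282) + (-353)] = -1060.

-1060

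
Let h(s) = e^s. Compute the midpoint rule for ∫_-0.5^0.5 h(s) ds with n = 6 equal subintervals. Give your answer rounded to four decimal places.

1.0410

Δs = (0.5 − (-0.5))/6 = 1/6.
Midpoints: -5/12, -0.25, -1/12, 1/12, 0.25, 5/12.
h(-5/12) ≈ 0.6592, h(-0.25) ≈ 0.7788, h(-1/12) ≈ 0.9200, h(1/12) ≈ 1.0869, h(0.25) ≈ 1.2840, h(5/12) ≈ 1.5169.
Sum = Δs · [h(-5/12) + h(-0.25) + h(-1/12) + ...].
Sum ≈ 1.0410.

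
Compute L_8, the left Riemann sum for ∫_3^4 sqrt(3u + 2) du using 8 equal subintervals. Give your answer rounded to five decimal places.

Δu = (4 − 3)/8 = 0.125.
Left endpoints: 3, 3.125, 3.25, 3.375, 3.5, 3.625, 3.75, 3.875.
f(3) ≈ 3.31662, f(3.125) ≈ 3.37268, f(3.25) ≈ 3.42783, f(3.375) ≈ 3.48210, f(3.5) ≈ 3.53553, f(3.625) ≈ 3.58818, f(3.75) ≈ 3.64005, f(3.875) ≈ 3.69121.
Sum = Δu · [f(3) + f(3.125) + f(3.25) + ...].
Sum ≈ 3.50678.

3.50678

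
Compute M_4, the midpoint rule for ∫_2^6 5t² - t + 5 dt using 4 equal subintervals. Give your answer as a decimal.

349

Δt = (6 − 2)/4 = 1.
Midpoints: 2.5, 3.5, 4.5, 5.5.
f(2.5) = 33.75, f(3.5) = 62.75, f(4.5) = 101.75, f(5.5) = 150.75.
Sum = Δt · [f(2.5) + f(3.5) + f(4.5) + f(5.5)].
Sum = 349.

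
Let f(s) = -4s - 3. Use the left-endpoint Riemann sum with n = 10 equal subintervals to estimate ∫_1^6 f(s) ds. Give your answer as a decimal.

Δs = (6 − 1)/10 = 0.5.
Left endpoints: 1, 1.5, 2, 2.5, 3, 3.5, 4, 4.5, 5, 5.5.
f(1) = -7, f(1.5) = -9, f(2) = -11, f(2.5) = -13, f(3) = -15, f(3.5) = -17, f(4) = -19, f(4.5) = -21, f(5) = -23, f(5.5) = -25.
Sum = Δs · [f(1) + f(1.5) + f(2) + ...].
Sum = -80.

-80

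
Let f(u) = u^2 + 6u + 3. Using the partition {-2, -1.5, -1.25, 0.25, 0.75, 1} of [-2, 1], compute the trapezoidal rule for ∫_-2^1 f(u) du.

3.609375

Subinterval widths: 0.5, 0.25, 1.5, 0.5, 0.25.
f(-2) = -5, f(-1.5) = -3.75, f(-1.25) = -2.9375, f(0.25) = 4.5625, f(0.75) = 8.0625, f(1) = 10.
On each subinterval the trapezoid contributes (Δu_i/2)·[f(u_{i-1}) + f(u_i)].
Sum = 3.609375.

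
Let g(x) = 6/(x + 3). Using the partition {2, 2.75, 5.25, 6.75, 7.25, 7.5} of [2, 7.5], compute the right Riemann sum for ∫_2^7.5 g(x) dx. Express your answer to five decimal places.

3.95941

Subinterval widths: 0.75, 2.5, 1.5, 0.5, 0.25.
Right endpoints: 2.75, 5.25, 6.75, 7.25, 7.5.
g(2.75) = 24/23, g(5.25) = 8/11, g(6.75) = 8/13, g(7.25) = 24/41, g(7.5) = 4/7.
Sum = Σ Δx_i · g(x_i).
Sum ≈ 3.95941.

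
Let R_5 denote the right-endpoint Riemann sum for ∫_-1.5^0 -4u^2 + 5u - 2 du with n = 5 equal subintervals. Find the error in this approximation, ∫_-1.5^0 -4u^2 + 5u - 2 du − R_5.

-2.385

Exact integral: ∫_-1.5^0 f(u) du = -13.125.
R_5 = -10.74.
Error = -13.125 − (-10.74) = -2.385.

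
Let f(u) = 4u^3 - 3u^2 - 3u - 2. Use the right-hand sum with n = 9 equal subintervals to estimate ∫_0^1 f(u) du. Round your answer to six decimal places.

-3.604938

Δu = (1 − 0)/9 = 1/9.
Right endpoints: 1/9, 2/9, 1/3, 4/9, 5/9, 2/3, 7/9, 8/9, 1.
f(1/9) = -1724/729, f(2/9) = -2020/729, f(1/3) = -86/27, f(4/9) = -2606/729, f(5/9) = -2848/729, f(2/3) = -112/27, f(7/9) = -3110/729, f(8/9) = -3082/729, f(1) = -4.
Sum = Δu · [f(1/9) + f(2/9) + f(1/3) + ...].
Sum ≈ -3.604938.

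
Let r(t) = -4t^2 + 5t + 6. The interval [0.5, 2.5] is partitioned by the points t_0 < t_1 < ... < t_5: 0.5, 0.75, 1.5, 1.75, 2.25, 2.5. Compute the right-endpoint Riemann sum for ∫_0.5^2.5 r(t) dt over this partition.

Subinterval widths: 0.25, 0.75, 0.25, 0.5, 0.25.
Right endpoints: 0.75, 1.5, 1.75, 2.25, 2.5.
r(0.75) = 7.5, r(1.5) = 4.5, r(1.75) = 2.5, r(2.25) = -3, r(2.5) = -6.5.
Sum = Σ Δt_i · r(t_i).
Sum = 2.75.

2.75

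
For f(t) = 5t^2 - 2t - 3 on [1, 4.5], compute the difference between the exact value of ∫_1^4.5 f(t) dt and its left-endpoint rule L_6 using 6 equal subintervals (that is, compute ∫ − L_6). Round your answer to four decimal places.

Exact integral: ∫_1^4.5 f(t) dt ≈ 120.458333.
L_6 ≈ 95.419560.
Error ≈ 120.458333 − 95.419560 ≈ 25.0388.

25.0388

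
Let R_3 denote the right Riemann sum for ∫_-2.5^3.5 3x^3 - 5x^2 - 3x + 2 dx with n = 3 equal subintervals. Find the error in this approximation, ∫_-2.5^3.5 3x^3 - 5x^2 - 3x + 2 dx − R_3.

Exact integral: ∫_-2.5^3.5 f(x) dx = -11.25.
R_3 = 114.25.
Error = -11.25 − 114.25 = -125.5.

-125.5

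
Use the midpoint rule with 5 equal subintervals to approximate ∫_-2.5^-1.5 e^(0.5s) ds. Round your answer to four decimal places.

0.3716

Δs = (-1.5 − (-2.5))/5 = 0.2.
Midpoints: -2.4, -2.2, -2, -1.8, -1.6.
f(-2.4) ≈ 0.3012, f(-2.2) ≈ 0.3329, f(-2) ≈ 0.3679, f(-1.8) ≈ 0.4066, f(-1.6) ≈ 0.4493.
Sum = Δs · [f(-2.4) + f(-2.2) + f(-2) + f(-1.8) + f(-1.6)].
Sum ≈ 0.3716.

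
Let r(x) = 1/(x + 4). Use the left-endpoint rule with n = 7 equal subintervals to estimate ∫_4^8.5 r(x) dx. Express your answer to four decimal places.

0.4611

Δx = (8.5 − 4)/7 = 9/14.
Left endpoints: 4, 65/14, 37/7, 83/14, 46/7, 101/14, 55/7.
r(4) = 0.125, r(65/14) = 14/121, r(37/7) = 7/65, r(83/14) = 14/139, r(46/7) = 7/74, r(101/14) = 14/157, r(55/7) = 7/83.
Sum = Δx · [r(4) + r(65/14) + r(37/7) + ...].
Sum ≈ 0.4611.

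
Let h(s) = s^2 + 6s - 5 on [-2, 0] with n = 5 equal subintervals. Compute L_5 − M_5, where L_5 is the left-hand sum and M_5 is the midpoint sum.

-1.52

L_5 = -20.88.
M_5 = -19.36.
L_5 − M_5 = -1.52.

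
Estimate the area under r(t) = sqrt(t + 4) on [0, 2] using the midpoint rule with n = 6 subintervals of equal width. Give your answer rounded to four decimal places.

Δt = (2 − 0)/6 = 1/3.
Midpoints: 1/6, 0.5, 5/6, 7/6, 1.5, 11/6.
r(1/6) ≈ 2.0412, r(0.5) ≈ 2.1213, r(5/6) ≈ 2.1985, r(7/6) ≈ 2.2730, r(1.5) ≈ 2.3452, r(11/6) ≈ 2.4152.
Sum = Δt · [r(1/6) + r(0.5) + r(5/6) + ...].
Sum ≈ 4.4648.

4.4648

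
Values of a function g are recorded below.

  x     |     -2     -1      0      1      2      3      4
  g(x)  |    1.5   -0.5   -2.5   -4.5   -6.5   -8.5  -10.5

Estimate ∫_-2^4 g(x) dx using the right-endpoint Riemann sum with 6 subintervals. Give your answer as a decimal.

-33

Δx = 1.
Sum = 1·[(-0.5) + (-2.5) + (-4.5) + (-6.5) + (-8.5) + (-10.5)] = -33.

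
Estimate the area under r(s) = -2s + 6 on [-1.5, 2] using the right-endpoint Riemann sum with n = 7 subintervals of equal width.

17.5

Δs = (2 − (-1.5))/7 = 0.5.
Right endpoints: -1, -0.5, 0, 0.5, 1, 1.5, 2.
r(-1) = 8, r(-0.5) = 7, r(0) = 6, r(0.5) = 5, r(1) = 4, r(1.5) = 3, r(2) = 2.
Sum = Δs · [r(-1) + r(-0.5) + r(0) + ...].
Sum = 17.5.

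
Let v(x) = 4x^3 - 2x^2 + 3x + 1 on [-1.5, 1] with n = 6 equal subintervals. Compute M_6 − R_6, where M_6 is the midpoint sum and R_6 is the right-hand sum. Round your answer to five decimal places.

M_6 ≈ -6.1733218.
R_6 ≈ -0.9866898.
M_6 − R_6 ≈ -5.18663.

-5.18663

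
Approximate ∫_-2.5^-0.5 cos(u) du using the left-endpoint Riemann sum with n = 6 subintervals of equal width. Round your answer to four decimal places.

-0.1618

Δu = (-0.5 − (-2.5))/6 = 1/3.
Left endpoints: -2.5, -13/6, -11/6, -1.5, -7/6, -5/6.
f(-2.5) ≈ -0.8011, f(-13/6) ≈ -0.5612, f(-11/6) ≈ -0.2595, f(-1.5) ≈ 0.0707, f(-7/6) ≈ 0.3932, f(-5/6) ≈ 0.6724.
Sum = Δu · [f(-2.5) + f(-13/6) + f(-11/6) + ...].
Sum ≈ -0.1618.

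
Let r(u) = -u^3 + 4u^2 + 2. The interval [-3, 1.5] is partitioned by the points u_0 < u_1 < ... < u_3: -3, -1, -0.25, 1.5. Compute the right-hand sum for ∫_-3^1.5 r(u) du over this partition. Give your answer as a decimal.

Subinterval widths: 2, 0.75, 1.75.
Right endpoints: -1, -0.25, 1.5.
r(-1) = 7, r(-0.25) = 2.265625, r(1.5) = 7.625.
Sum = Σ Δu_i · r(u_i).
Sum = 29.04296875.

29.04296875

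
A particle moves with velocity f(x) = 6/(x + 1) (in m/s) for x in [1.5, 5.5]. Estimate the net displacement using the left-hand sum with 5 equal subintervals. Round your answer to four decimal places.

6.3670

Δx = (5.5 − 1.5)/5 = 0.8.
Left endpoints: 1.5, 2.3, 3.1, 3.9, 4.7.
f(1.5) = 2.4, f(2.3) = 20/11, f(3.1) = 60/41, f(3.9) = 60/49, f(4.7) = 20/19.
Sum = Δx · [f(1.5) + f(2.3) + f(3.1) + f(3.9) + f(4.7)].
Sum ≈ 6.3670.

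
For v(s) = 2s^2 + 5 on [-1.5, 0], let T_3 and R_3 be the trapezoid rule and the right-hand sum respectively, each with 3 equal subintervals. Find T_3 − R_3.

T_3 = 9.875.
R_3 = 8.75.
T_3 − R_3 = 1.125.

1.125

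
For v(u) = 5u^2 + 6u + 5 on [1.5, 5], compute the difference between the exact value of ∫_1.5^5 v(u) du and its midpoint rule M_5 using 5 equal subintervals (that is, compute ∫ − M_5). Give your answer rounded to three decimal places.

0.715

Exact integral: ∫_1.5^5 v(u) du ≈ 288.45833.
M_5 = 287.74375.
Error ≈ 288.45833 − 287.74375 ≈ 0.715.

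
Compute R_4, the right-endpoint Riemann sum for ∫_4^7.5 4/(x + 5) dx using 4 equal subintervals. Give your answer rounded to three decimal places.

1.261

Δx = (7.5 − 4)/4 = 0.875.
Right endpoints: 4.875, 5.75, 6.625, 7.5.
f(4.875) = 32/79, f(5.75) = 16/43, f(6.625) = 32/93, f(7.5) = 0.32.
Sum = Δx · [f(4.875) + f(5.75) + f(6.625) + f(7.5)].
Sum ≈ 1.261.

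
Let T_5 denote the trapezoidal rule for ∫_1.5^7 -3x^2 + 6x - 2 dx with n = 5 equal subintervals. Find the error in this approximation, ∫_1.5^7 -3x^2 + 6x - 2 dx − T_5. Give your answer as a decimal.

3.3275

Exact integral: ∫_1.5^7 f(x) dx = -210.375.
T_5 = -213.7025.
Error = -210.375 − (-213.7025) = 3.3275.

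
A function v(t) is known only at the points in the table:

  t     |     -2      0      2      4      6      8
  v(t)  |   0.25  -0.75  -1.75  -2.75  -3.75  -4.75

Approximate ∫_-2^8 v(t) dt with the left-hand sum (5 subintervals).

-17.5

Δt = 2.
Sum = 2·[0.25 + (-0.75) + (-1.75) + (-2.75) + (-3.75)] = -17.5.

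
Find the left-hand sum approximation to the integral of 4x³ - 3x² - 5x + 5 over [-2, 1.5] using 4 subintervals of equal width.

Δx = (1.5 − (-2))/4 = 0.875.
Left endpoints: -2, -1.125, -0.25, 0.625.
f(-2) = -29, f(-1.125) = 1.1328125, f(-0.25) = 6, f(0.625) = 1.6796875.
Sum = Δx · [f(-2) + f(-1.125) + f(-0.25) + f(0.625)].
Sum = -17.6640625.

-17.6640625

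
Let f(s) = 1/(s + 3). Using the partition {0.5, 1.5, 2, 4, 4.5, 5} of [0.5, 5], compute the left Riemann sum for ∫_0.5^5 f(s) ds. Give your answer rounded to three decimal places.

0.935

Subinterval widths: 1, 0.5, 2, 0.5, 0.5.
Left endpoints: 0.5, 1.5, 2, 4, 4.5.
f(0.5) = 2/7, f(1.5) = 2/9, f(2) = 0.2, f(4) = 1/7, f(4.5) = 2/15.
Sum = Σ Δs_i · f(s_i).
Sum ≈ 0.935.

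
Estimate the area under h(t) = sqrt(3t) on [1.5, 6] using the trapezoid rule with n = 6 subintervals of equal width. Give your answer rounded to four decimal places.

14.8328

Δt = (6 − 1.5)/6 = 0.75.
h(1.5) ≈ 2.1213, h(2.25) ≈ 2.5981, h(3) ≈ 3.0000, h(3.75) ≈ 3.3541, h(4.5) ≈ 3.6742, h(5.25) ≈ 3.9686, h(6) ≈ 4.2426.
T_6 = (Δt/2)·[h(t_0) + 2h(t_1) + ... + 2h(t_{5}) + h(t_6)].
Sum ≈ 14.8328.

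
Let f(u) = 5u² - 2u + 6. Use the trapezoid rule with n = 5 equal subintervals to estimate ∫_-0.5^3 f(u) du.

58.8875

Δu = (3 − (-0.5))/5 = 0.7.
f(-0.5) = 8.25, f(0.2) = 5.8, f(0.9) = 8.25, f(1.6) = 15.6, f(2.3) = 27.85, f(3) = 45.
T_5 = (Δu/2)·[f(u_0) + 2f(u_1) + ... + 2f(u_{4}) + f(u_5)].
Sum = 58.8875.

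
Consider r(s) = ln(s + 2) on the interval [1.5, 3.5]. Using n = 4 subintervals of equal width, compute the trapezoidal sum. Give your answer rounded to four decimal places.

2.9893

Δs = (3.5 − 1.5)/4 = 0.5.
r(1.5) ≈ 1.2528, r(2) ≈ 1.3863, r(2.5) ≈ 1.5041, r(3) ≈ 1.6094, r(3.5) ≈ 1.7047.
T_4 = (Δs/2)·[r(s_0) + 2r(s_1) + 2r(s_2) + 2r(s_3) + r(s_4)].
Sum ≈ 2.9893.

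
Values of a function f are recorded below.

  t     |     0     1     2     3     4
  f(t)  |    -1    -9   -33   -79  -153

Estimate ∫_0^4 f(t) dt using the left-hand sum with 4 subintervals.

-122

Δt = 1.
Sum = 1·[(-1) + (-9) + (-33) + (-79)] = -122.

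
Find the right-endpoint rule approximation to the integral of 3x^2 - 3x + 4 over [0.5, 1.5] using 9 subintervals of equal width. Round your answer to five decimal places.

Δx = (1.5 − 0.5)/9 = 1/9.
Right endpoints: 11/18, 13/18, 5/6, 17/18, 19/18, 7/6, 23/18, 25/18, 1.5.
f(11/18) = 355/108, f(13/18) = 367/108, f(5/6) = 43/12, f(17/18) = 415/108, f(19/18) = 451/108, f(7/6) = 55/12, f(23/18) = 547/108, f(25/18) = 607/108, f(1.5) = 6.25.
Sum = Δx · [f(11/18) + f(13/18) + f(5/6) + ...].
Sum ≈ 4.42284.

4.42284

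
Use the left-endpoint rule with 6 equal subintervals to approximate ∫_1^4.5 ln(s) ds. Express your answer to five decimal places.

Δs = (4.5 − 1)/6 = 7/12.
Left endpoints: 1, 19/12, 13/6, 2.75, 10/3, 47/12.
f(1) ≈ 0.00000, f(19/12) ≈ 0.45953, f(13/6) ≈ 0.77319, f(2.75) ≈ 1.01160, f(10/3) ≈ 1.20397, f(47/12) ≈ 1.36524.
Sum = Δs · [f(1) + f(19/12) + f(13/6) + ...].
Sum ≈ 2.80790.

2.80790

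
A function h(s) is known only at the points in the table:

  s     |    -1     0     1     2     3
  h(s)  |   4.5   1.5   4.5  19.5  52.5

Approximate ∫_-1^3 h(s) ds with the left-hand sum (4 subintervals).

30

Δs = 1.
Sum = 1·[4.5 + 1.5 + 4.5 + 19.5] = 30.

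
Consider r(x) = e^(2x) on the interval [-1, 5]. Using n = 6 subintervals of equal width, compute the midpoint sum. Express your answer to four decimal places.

Δx = (5 − (-1))/6 = 1.
Midpoints: -0.5, 0.5, 1.5, 2.5, 3.5, 4.5.
r(-0.5) ≈ 0.3679, r(0.5) ≈ 2.7183, r(1.5) ≈ 20.0855, r(2.5) ≈ 148.4132, r(3.5) ≈ 1096.6332, r(4.5) ≈ 8103.0839.
Sum = Δx · [r(-0.5) + r(0.5) + r(1.5) + ...].
Sum ≈ 9371.3019.

9371.3019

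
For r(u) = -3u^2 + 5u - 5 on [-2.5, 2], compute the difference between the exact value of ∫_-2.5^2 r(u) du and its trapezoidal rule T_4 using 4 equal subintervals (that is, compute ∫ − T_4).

Exact integral: ∫_-2.5^2 r(u) du = -51.75.
T_4 = -54.59765625.
Error = -51.75 − (-54.59765625) = 2.84765625.

2.84765625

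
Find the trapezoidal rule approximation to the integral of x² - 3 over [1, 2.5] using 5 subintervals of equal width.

0.3975

Δx = (2.5 − 1)/5 = 0.3.
f(1) = -2, f(1.3) = -1.31, f(1.6) = -0.44, f(1.9) = 0.61, f(2.2) = 1.84, f(2.5) = 3.25.
T_5 = (Δx/2)·[f(x_0) + 2f(x_1) + ... + 2f(x_{4}) + f(x_5)].
Sum = 0.3975.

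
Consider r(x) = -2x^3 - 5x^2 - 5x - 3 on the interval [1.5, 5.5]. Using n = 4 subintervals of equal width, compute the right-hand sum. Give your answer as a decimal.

Δx = (5.5 − 1.5)/4 = 1.
Right endpoints: 2.5, 3.5, 4.5, 5.5.
r(2.5) = -78, r(3.5) = -167.5, r(4.5) = -309, r(5.5) = -514.5.
Sum = Δx · [r(2.5) + r(3.5) + r(4.5) + r(5.5)].
Sum = -1069.

-1069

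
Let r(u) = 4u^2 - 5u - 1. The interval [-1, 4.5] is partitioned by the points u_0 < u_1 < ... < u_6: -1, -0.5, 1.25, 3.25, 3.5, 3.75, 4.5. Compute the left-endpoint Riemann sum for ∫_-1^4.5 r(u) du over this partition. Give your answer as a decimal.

Subinterval widths: 0.5, 1.75, 2, 0.25, 0.25, 0.75.
Left endpoints: -1, -0.5, 1.25, 3.25, 3.5, 3.75.
r(-1) = 8, r(-0.5) = 2.5, r(1.25) = -1, r(3.25) = 25, r(3.5) = 30.5, r(3.75) = 36.5.
Sum = Σ Δu_i · r(u_i).
Sum = 47.625.

47.625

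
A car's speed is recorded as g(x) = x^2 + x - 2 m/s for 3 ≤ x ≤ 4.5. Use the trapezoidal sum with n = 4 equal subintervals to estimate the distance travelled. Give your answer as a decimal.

Δx = (4.5 − 3)/4 = 0.375.
g(3) = 10, g(3.375) = 12.765625, g(3.75) = 15.8125, g(4.125) = 19.140625, g(4.5) = 22.75.
T_4 = (Δx/2)·[g(x_0) + 2g(x_1) + 2g(x_2) + 2g(x_3) + g(x_4)].
Sum = 24.03515625.

24.03515625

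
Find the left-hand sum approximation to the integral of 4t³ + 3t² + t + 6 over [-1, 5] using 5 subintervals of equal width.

Δt = (5 − (-1))/5 = 1.2.
Left endpoints: -1, 0.2, 1.4, 2.6, 3.8.
f(-1) = 4, f(0.2) = 6.352, f(1.4) = 24.256, f(2.6) = 99.184, f(3.8) = 272.608.
Sum = Δt · [f(-1) + f(0.2) + f(1.4) + f(2.6) + f(3.8)].
Sum = 487.68.

487.68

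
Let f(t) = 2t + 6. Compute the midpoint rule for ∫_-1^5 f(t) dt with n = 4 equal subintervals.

60

Δt = (5 − (-1))/4 = 1.5.
Midpoints: -0.25, 1.25, 2.75, 4.25.
f(-0.25) = 5.5, f(1.25) = 8.5, f(2.75) = 11.5, f(4.25) = 14.5.
Sum = Δt · [f(-0.25) + f(1.25) + f(2.75) + f(4.25)].
Sum = 60.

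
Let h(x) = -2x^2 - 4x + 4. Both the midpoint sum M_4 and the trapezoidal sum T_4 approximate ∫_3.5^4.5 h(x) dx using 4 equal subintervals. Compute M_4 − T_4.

0.03125

M_4 = -44.15625.
T_4 = -44.1875.
M_4 − T_4 = 0.03125.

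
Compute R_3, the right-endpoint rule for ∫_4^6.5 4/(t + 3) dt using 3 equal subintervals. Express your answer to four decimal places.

1.1610

Δt = (6.5 − 4)/3 = 5/6.
Right endpoints: 29/6, 17/3, 6.5.
f(29/6) = 24/47, f(17/3) = 6/13, f(6.5) = 8/19.
Sum = Δt · [f(29/6) + f(17/3) + f(6.5)].
Sum ≈ 1.1610.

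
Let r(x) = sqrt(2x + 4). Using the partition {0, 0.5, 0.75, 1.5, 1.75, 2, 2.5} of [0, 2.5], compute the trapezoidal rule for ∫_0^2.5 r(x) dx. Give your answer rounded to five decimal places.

6.32932

Subinterval widths: 0.5, 0.25, 0.75, 0.25, 0.25, 0.5.
r(0) ≈ 2.00000, r(0.5) ≈ 2.23607, r(0.75) ≈ 2.34521, r(1.5) ≈ 2.64575, r(1.75) ≈ 2.73861, r(2) ≈ 2.82843, r(2.5) ≈ 3.00000.
On each subinterval the trapezoid contributes (Δx_i/2)·[r(x_{i-1}) + r(x_i)].
Sum ≈ 6.32932.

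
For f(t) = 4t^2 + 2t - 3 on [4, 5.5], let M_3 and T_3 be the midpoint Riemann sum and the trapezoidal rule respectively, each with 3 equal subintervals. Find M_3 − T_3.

M_3 = 146.125.
T_3 = 146.5.
M_3 − T_3 = -0.375.

-0.375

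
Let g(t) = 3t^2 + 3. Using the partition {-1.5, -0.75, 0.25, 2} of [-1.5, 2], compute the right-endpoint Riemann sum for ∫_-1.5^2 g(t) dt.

32.953125

Subinterval widths: 0.75, 1, 1.75.
Right endpoints: -0.75, 0.25, 2.
g(-0.75) = 4.6875, g(0.25) = 3.1875, g(2) = 15.
Sum = Σ Δt_i · g(t_i).
Sum = 32.953125.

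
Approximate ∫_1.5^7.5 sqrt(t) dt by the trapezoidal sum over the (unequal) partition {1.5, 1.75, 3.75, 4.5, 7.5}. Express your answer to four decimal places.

Subinterval widths: 0.25, 2, 0.75, 3.
f(1.5) ≈ 1.2247, f(1.75) ≈ 1.3229, f(3.75) ≈ 1.9365, f(4.5) ≈ 2.1213, f(7.5) ≈ 2.7386.
On each subinterval the trapezoid contributes (Δt_i/2)·[f(t_{i-1}) + f(t_i)].
Sum ≈ 12.3894.

12.3894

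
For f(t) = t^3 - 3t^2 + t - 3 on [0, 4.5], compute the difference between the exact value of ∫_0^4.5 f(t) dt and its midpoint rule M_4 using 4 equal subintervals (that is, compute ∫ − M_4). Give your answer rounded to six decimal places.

Exact integral: ∫_0^4.5 f(t) dt = 8.015625.
M_4 ≈ 6.23583984.
Error ≈ 8.015625 − 6.23583984 ≈ 1.779785.

1.779785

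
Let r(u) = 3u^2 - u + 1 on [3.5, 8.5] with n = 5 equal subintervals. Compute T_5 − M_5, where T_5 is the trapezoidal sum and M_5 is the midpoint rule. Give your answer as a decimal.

3.75

T_5 = 548.75.
M_5 = 545.
T_5 − M_5 = 3.75.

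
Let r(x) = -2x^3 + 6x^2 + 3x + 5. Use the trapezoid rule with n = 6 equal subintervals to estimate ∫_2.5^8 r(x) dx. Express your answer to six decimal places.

Δx = (8 − 2.5)/6 = 11/12.
r(2.5) = 18.75, r(41/12) = 4771/864, r(13/3) = -866/27, r(5.25) = -103.28125, r(37/6) = -23473/108, r(85/12) = -331345/864, r(8) = -611.
T_6 = (Δx/2)·[r(x_0) + 2r(x_1) + ... + 2r(x_{5}) + r(x_6)].
Sum ≈ -941.235243.

-941.235243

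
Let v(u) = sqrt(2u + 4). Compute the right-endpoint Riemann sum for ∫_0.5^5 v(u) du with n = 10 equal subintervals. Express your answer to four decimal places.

14.0700

Δu = (5 − 0.5)/10 = 0.45.
Right endpoints: 0.95, 1.4, 1.85, 2.3, 2.75, 3.2, 3.65, 4.1, 4.55, 5.
v(0.95) ≈ 2.4290, v(1.4) ≈ 2.6077, v(1.85) ≈ 2.7749, v(2.3) ≈ 2.9326, v(2.75) ≈ 3.0822, v(3.2) ≈ 3.2249, v(3.65) ≈ 3.3615, v(4.1) ≈ 3.4928, v(4.55) ≈ 3.6194, v(5) ≈ 3.7417.
Sum = Δu · [v(0.95) + v(1.4) + v(1.85) + ...].
Sum ≈ 14.0700.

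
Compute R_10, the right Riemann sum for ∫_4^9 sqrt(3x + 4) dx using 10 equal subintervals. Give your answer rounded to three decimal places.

Δx = (9 − 4)/10 = 0.5.
Right endpoints: 4.5, 5, 5.5, 6, 6.5, 7, 7.5, 8, 8.5, 9.
f(4.5) ≈ 4.183, f(5) ≈ 4.359, f(5.5) ≈ 4.528, f(6) ≈ 4.690, f(6.5) ≈ 4.848, f(7) ≈ 5.000, f(7.5) ≈ 5.148, f(8) ≈ 5.292, f(8.5) ≈ 5.431, f(9) ≈ 5.568.
Sum = Δx · [f(4.5) + f(5) + f(5.5) + ...].
Sum ≈ 24.523.

24.523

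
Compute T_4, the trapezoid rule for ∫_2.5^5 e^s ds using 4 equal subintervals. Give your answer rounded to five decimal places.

140.63665

Δs = (5 − 2.5)/4 = 0.625.
f(2.5) ≈ 12.18249, f(3.125) ≈ 22.75990, f(3.75) ≈ 42.52108, f(4.375) ≈ 79.43984, f(5) ≈ 148.41316.
T_4 = (Δs/2)·[f(s_0) + 2f(s_1) + 2f(s_2) + 2f(s_3) + f(s_4)].
Sum ≈ 140.63665.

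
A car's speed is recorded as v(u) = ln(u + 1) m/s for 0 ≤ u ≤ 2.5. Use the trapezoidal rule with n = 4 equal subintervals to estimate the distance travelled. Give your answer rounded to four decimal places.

Δu = (2.5 − 0)/4 = 0.625.
v(0) ≈ 0.0000, v(0.625) ≈ 0.4855, v(1.25) ≈ 0.8109, v(1.875) ≈ 1.0561, v(2.5) ≈ 1.2528.
T_4 = (Δu/2)·[v(u_0) + 2v(u_1) + 2v(u_2) + 2v(u_3) + v(u_4)].
Sum ≈ 1.8618.

1.8618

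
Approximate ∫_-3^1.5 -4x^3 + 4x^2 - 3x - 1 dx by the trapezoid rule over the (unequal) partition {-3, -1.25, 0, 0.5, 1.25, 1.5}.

Subinterval widths: 1.75, 1.25, 0.5, 0.75, 0.25.
f(-3) = 152, f(-1.25) = 16.8125, f(0) = -1, f(0.5) = -2, f(1.25) = -6.3125, f(1.5) = -10.
On each subinterval the trapezoid contributes (Δx_i/2)·[f(x_{i-1}) + f(x_i)].
Sum = 151.6875.

151.6875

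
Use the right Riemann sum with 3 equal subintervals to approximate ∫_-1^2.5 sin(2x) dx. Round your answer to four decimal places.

Δx = (2.5 − (-1))/3 = 7/6.
Right endpoints: 1/6, 4/3, 2.5.
f(1/6) ≈ 0.3272, f(4/3) ≈ 0.4573, f(2.5) ≈ -0.9589.
Sum = Δx · [f(1/6) + f(4/3) + f(2.5)].
Sum ≈ -0.2035.

-0.2035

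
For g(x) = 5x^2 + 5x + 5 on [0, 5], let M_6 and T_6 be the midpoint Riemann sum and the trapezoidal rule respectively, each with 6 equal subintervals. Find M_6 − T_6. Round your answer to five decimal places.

-4.34028

M_6 ≈ 294.3865741.
T_6 ≈ 298.7268519.
M_6 − T_6 ≈ -4.34028.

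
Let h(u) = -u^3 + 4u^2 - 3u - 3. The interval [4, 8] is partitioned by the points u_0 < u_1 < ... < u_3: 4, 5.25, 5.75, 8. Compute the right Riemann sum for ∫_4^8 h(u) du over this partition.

Subinterval widths: 1.25, 0.5, 2.25.
Right endpoints: 5.25, 5.75, 8.
h(5.25) = -53.203125, h(5.75) = -78.109375, h(8) = -283.
Sum = Σ Δu_i · h(u_i).
Sum = -742.30859375.

-742.30859375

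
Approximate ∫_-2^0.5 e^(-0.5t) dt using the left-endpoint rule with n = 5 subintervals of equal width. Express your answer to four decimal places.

Δt = (0.5 − (-2))/5 = 0.5.
Left endpoints: -2, -1.5, -1, -0.5, 0.
f(-2) ≈ 2.7183, f(-1.5) ≈ 2.1170, f(-1) ≈ 1.6487, f(-0.5) ≈ 1.2840, f(0) ≈ 1.0000.
Sum = Δt · [f(-2) + f(-1.5) + f(-1) + f(-0.5) + f(0)].
Sum ≈ 4.3840.

4.3840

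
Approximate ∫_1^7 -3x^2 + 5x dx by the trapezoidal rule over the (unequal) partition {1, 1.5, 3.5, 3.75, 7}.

-243.234375

Subinterval widths: 0.5, 2, 0.25, 3.25.
f(1) = 2, f(1.5) = 0.75, f(3.5) = -19.25, f(3.75) = -23.4375, f(7) = -112.
On each subinterval the trapezoid contributes (Δx_i/2)·[f(x_{i-1}) + f(x_i)].
Sum = -243.234375.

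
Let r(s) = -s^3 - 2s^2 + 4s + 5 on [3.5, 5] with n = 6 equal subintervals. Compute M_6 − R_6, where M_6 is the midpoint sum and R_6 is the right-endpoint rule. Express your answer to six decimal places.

13.048828

M_6 ≈ -140.36914062.
R_6 = -153.41796875.
M_6 − R_6 ≈ 13.048828.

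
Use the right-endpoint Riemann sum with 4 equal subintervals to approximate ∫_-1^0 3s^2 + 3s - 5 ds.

Δs = (0 − (-1))/4 = 0.25.
Right endpoints: -0.75, -0.5, -0.25, 0.
f(-0.75) = -5.5625, f(-0.5) = -5.75, f(-0.25) = -5.5625, f(0) = -5.
Sum = Δs · [f(-0.75) + f(-0.5) + f(-0.25) + f(0)].
Sum = -5.46875.

-5.46875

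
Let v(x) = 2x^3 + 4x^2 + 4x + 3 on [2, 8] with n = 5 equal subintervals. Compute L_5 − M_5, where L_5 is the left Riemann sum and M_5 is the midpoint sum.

-689.76

L_5 = 2135.76.
M_5 = 2825.52.
L_5 − M_5 = -689.76.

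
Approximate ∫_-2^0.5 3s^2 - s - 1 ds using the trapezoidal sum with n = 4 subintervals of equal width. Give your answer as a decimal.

Δs = (0.5 − (-2))/4 = 0.625.
f(-2) = 13, f(-1.375) = 6.046875, f(-0.75) = 1.4375, f(-0.125) = -0.828125, f(0.5) = -0.75.
T_4 = (Δs/2)·[f(s_0) + 2f(s_1) + 2f(s_2) + 2f(s_3) + f(s_4)].
Sum = 7.98828125.

7.98828125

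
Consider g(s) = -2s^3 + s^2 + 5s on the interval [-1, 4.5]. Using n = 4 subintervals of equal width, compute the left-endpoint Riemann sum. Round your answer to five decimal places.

-47.63086

Δs = (4.5 − (-1))/4 = 1.375.
Left endpoints: -1, 0.375, 1.75, 3.125.
g(-1) = -2, g(0.375) = 1.91015625, g(1.75) = 1.09375, g(3.125) = -35.64453125.
Sum = Δs · [g(-1) + g(0.375) + g(1.75) + g(3.125)].
Sum ≈ -47.63086.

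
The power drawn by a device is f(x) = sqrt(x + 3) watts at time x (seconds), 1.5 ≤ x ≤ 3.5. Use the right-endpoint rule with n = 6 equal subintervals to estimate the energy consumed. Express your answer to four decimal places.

4.7549

Δx = (3.5 − 1.5)/6 = 1/3.
Right endpoints: 11/6, 13/6, 2.5, 17/6, 19/6, 3.5.
f(11/6) ≈ 2.1985, f(13/6) ≈ 2.2730, f(2.5) ≈ 2.3452, f(17/6) ≈ 2.4152, f(19/6) ≈ 2.4833, f(3.5) ≈ 2.5495.
Sum = Δx · [f(11/6) + f(13/6) + f(2.5) + ...].
Sum ≈ 4.7549.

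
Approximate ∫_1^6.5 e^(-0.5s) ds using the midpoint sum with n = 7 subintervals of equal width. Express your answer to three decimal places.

Δs = (6.5 − 1)/7 = 11/14.
Midpoints: 39/28, 61/28, 83/28, 3.75, 127/28, 149/28, 171/28.
f(39/28) ≈ 0.498, f(61/28) ≈ 0.336, f(83/28) ≈ 0.227, f(3.75) ≈ 0.153, f(127/28) ≈ 0.104, f(149/28) ≈ 0.070, f(171/28) ≈ 0.047.
Sum = Δs · [f(39/28) + f(61/28) + f(83/28) + ...].
Sum ≈ 1.128.

1.128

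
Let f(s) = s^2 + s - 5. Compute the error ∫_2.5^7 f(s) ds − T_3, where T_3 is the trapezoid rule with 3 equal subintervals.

Exact integral: ∫_2.5^7 f(s) ds = 108.
T_3 = 109.6875.
Error = 108 − 109.6875 = -1.6875.

-1.6875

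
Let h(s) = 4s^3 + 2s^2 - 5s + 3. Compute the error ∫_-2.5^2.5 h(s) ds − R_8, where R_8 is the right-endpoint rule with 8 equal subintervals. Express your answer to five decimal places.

Exact integral: ∫_-2.5^2.5 h(s) ds ≈ 35.8333333.
R_8 = 67.734375.
Error ≈ 35.8333333 − 67.734375 ≈ -31.90104.

-31.90104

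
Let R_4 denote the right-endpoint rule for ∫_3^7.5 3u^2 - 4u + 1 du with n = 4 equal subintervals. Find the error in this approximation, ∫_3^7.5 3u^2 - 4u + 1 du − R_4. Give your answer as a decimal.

Exact integral: ∫_3^7.5 f(u) du = 304.875.
R_4 = 377.33203125.
Error = 304.875 − 377.33203125 = -72.45703125.

-72.45703125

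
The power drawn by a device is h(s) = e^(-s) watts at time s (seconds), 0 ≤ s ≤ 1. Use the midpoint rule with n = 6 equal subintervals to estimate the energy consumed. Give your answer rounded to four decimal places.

0.6314

Δs = (1 − 0)/6 = 1/6.
Midpoints: 1/12, 0.25, 5/12, 7/12, 0.75, 11/12.
h(1/12) ≈ 0.9200, h(0.25) ≈ 0.7788, h(5/12) ≈ 0.6592, h(7/12) ≈ 0.5580, h(0.75) ≈ 0.4724, h(11/12) ≈ 0.3998.
Sum = Δs · [h(1/12) + h(0.25) + h(5/12) + ...].
Sum ≈ 0.6314.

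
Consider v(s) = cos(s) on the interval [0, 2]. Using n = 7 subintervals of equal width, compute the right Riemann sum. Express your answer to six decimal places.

0.700797

Δs = (2 − 0)/7 = 2/7.
Right endpoints: 2/7, 4/7, 6/7, 8/7, 10/7, 12/7, 2.
v(2/7) ≈ 0.959461, v(4/7) ≈ 0.841129, v(6/7) ≈ 0.654600, v(8/7) ≈ 0.414997, v(10/7) ≈ 0.141746, v(12/7) ≈ -0.142998, v(2) ≈ -0.416147.
Sum = Δs · [v(2/7) + v(4/7) + v(6/7) + ...].
Sum ≈ 0.700797.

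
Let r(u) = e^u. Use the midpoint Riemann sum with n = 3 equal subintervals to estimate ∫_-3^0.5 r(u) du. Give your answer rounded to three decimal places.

Δu = (0.5 − (-3))/3 = 7/6.
Midpoints: -29/12, -1.25, -1/12.
r(-29/12) ≈ 0.089, r(-1.25) ≈ 0.287, r(-1/12) ≈ 0.920.
Sum = Δu · [r(-29/12) + r(-1.25) + r(-1/12)].
Sum ≈ 1.512.

1.512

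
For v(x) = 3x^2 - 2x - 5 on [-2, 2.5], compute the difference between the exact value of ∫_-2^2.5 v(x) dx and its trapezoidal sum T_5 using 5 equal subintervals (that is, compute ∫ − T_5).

-1.8225

Exact integral: ∫_-2^2.5 v(x) dx = -1.125.
T_5 = 0.6975.
Error = -1.125 − 0.6975 = -1.8225.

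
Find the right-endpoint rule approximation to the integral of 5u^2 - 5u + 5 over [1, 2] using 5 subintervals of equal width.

10.2

Δu = (2 − 1)/5 = 0.2.
Right endpoints: 1.2, 1.4, 1.6, 1.8, 2.
f(1.2) = 6.2, f(1.4) = 7.8, f(1.6) = 9.8, f(1.8) = 12.2, f(2) = 15.
Sum = Δu · [f(1.2) + f(1.4) + f(1.6) + f(1.8) + f(2)].
Sum = 10.2.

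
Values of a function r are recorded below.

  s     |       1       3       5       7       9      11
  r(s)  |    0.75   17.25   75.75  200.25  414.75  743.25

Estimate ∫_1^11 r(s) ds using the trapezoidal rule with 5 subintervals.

Δs = 2.
T_5 = (2/2)·[0.75 + 2·17.25 + 2·75.75 + 2·200.25 + 2·414.75 + 743.25] = 2160.

2160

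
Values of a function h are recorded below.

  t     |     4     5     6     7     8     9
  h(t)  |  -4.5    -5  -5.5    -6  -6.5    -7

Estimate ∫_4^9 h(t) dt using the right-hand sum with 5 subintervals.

Δt = 1.
Sum = 1·[(-5) + (-5.5) + (-6) + (-6.5) + (-7)] = -30.

-30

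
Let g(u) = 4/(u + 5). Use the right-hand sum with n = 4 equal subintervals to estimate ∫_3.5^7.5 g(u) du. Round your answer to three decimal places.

1.470

Δu = (7.5 − 3.5)/4 = 1.
Right endpoints: 4.5, 5.5, 6.5, 7.5.
g(4.5) = 8/19, g(5.5) = 8/21, g(6.5) = 8/23, g(7.5) = 0.32.
Sum = Δu · [g(4.5) + g(5.5) + g(6.5) + g(7.5)].
Sum ≈ 1.470.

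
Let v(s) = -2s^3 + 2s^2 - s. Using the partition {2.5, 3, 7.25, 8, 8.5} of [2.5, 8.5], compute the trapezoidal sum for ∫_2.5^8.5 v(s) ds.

-2596.703125

Subinterval widths: 0.5, 4.25, 0.75, 0.5.
v(2.5) = -21.25, v(3) = -39, v(7.25) = -664.28125, v(8) = -904, v(8.5) = -1092.25.
On each subinterval the trapezoid contributes (Δs_i/2)·[v(s_{i-1}) + v(s_i)].
Sum = -2596.703125.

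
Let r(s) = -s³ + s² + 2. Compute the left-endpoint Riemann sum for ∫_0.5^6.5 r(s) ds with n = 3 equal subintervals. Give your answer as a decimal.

-148.25

Δs = (6.5 − 0.5)/3 = 2.
Left endpoints: 0.5, 2.5, 4.5.
r(0.5) = 2.125, r(2.5) = -7.375, r(4.5) = -68.875.
Sum = Δs · [r(0.5) + r(2.5) + r(4.5)].
Sum = -148.25.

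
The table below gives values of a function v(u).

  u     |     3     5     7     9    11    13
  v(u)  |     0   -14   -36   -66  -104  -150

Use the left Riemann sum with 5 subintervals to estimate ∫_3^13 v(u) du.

-440

Δu = 2.
Sum = 2·[0 + (-14) + (-36) + (-66) + (-104)] = -440.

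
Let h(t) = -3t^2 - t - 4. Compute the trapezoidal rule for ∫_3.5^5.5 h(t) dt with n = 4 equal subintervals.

-140.75

Δt = (5.5 − 3.5)/4 = 0.5.
h(3.5) = -44.25, h(4) = -56, h(4.5) = -69.25, h(5) = -84, h(5.5) = -100.25.
T_4 = (Δt/2)·[h(t_0) + 2h(t_1) + 2h(t_2) + 2h(t_3) + h(t_4)].
Sum = -140.75.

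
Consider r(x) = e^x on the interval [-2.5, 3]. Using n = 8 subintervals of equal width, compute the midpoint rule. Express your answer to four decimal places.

19.6149

Δx = (3 − (-2.5))/8 = 0.6875.
Midpoints: -2.15625, -1.46875, -0.78125, -0.09375, 0.59375, 1.28125, 1.96875, 2.65625.
r(-2.15625) ≈ 0.1158, r(-1.46875) ≈ 0.2302, r(-0.78125) ≈ 0.4578, r(-0.09375) ≈ 0.9105, r(0.59375) ≈ 1.8108, r(1.28125) ≈ 3.6011, r(1.96875) ≈ 7.1617, r(2.65625) ≈ 14.2428.
Sum = Δx · [r(-2.15625) + r(-1.46875) + r(-0.78125) + ...].
Sum ≈ 19.6149.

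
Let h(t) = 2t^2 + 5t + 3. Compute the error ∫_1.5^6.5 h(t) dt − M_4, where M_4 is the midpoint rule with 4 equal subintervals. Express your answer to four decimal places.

1.3021

Exact integral: ∫_1.5^6.5 h(t) dt ≈ 295.833333.
M_4 = 294.53125.
Error ≈ 295.833333 − 294.53125 ≈ 1.3021.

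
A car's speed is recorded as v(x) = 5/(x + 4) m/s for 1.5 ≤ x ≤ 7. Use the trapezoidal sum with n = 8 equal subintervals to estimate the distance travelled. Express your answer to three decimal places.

3.471

Δx = (7 − 1.5)/8 = 0.6875.
v(1.5) = 10/11, v(2.1875) = 80/99, v(2.875) = 8/11, v(3.5625) = 80/121, v(4.25) = 20/33, v(4.9375) = 80/143, v(5.625) = 40/77, v(6.3125) = 16/33, v(7) = 5/11.
T_8 = (Δx/2)·[v(x_0) + 2v(x_1) + ... + 2v(x_{7}) + v(x_8)].
Sum ≈ 3.471.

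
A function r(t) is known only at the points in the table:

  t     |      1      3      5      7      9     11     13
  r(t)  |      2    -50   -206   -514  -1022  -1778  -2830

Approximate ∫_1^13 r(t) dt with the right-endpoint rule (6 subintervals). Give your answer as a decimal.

-12800

Δt = 2.
Sum = 2·[(-50) + (-206) + (-514) + (-1022) + (-1778) + (-2830)] = -12800.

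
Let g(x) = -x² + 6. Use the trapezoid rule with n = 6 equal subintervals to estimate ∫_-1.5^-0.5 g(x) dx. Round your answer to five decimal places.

4.91204

Δx = (-0.5 − (-1.5))/6 = 1/6.
g(-1.5) = 3.75, g(-4/3) = 38/9, g(-7/6) = 167/36, g(-1) = 5, g(-5/6) = 191/36, g(-2/3) = 50/9, g(-0.5) = 5.75.
T_6 = (Δx/2)·[g(x_0) + 2g(x_1) + ... + 2g(x_{5}) + g(x_6)].
Sum ≈ 4.91204.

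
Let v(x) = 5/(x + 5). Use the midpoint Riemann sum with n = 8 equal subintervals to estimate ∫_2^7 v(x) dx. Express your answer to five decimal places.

2.69389

Δx = (7 − 2)/8 = 0.625.
Midpoints: 2.3125, 2.9375, 3.5625, 4.1875, 4.8125, 5.4375, 6.0625, 6.6875.
v(2.3125) = 80/117, v(2.9375) = 80/127, v(3.5625) = 80/137, v(4.1875) = 80/147, v(4.8125) = 80/157, v(5.4375) = 80/167, v(6.0625) = 80/177, v(6.6875) = 80/187.
Sum = Δx · [v(2.3125) + v(2.9375) + v(3.5625) + ...].
Sum ≈ 2.69389.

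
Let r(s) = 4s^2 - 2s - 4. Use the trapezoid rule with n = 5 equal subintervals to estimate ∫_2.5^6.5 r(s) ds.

295.04

Δs = (6.5 − 2.5)/5 = 0.8.
r(2.5) = 16, r(3.3) = 32.96, r(4.1) = 55.04, r(4.9) = 82.24, r(5.7) = 114.56, r(6.5) = 152.
T_5 = (Δs/2)·[r(s_0) + 2r(s_1) + ... + 2r(s_{4}) + r(s_5)].
Sum = 295.04.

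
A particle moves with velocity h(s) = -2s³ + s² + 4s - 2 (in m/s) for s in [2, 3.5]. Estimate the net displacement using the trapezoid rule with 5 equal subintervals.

Δs = (3.5 − 2)/5 = 0.3.
h(2) = -6, h(2.3) = -11.844, h(2.6) = -19.992, h(2.9) = -30.768, h(3.2) = -44.496, h(3.5) = -61.5.
T_5 = (Δs/2)·[h(s_0) + 2h(s_1) + ... + 2h(s_{4}) + h(s_5)].
Sum = -42.255.

-42.255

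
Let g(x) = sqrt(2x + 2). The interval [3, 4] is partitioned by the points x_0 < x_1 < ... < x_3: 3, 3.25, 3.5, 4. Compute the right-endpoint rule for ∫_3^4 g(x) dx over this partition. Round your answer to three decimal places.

Subinterval widths: 0.25, 0.25, 0.5.
Right endpoints: 3.25, 3.5, 4.
g(3.25) ≈ 2.915, g(3.5) ≈ 3.000, g(4) ≈ 3.162.
Sum = Σ Δx_i · g(x_i).
Sum ≈ 3.060.

3.060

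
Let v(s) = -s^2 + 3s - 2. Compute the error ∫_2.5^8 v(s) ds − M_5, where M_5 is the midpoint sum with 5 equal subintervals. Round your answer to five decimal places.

Exact integral: ∫_2.5^8 v(s) ds ≈ -89.8333333.
M_5 = -89.27875.
Error ≈ -89.8333333 − (-89.27875) ≈ -0.55458.

-0.55458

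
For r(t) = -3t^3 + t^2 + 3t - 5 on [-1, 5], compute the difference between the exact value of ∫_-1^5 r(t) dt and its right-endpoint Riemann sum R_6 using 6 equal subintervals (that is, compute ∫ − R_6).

Exact integral: ∫_-1^5 r(t) dt = -420.
R_6 = -605.
Error = -420 − (-605) = 185.

185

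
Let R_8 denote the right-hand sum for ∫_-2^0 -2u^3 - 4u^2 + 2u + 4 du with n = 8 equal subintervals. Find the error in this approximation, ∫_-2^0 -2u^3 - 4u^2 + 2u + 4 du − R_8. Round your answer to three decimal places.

Exact integral: ∫_-2^0 f(u) du ≈ 1.33333.
R_8 = 1.875.
Error ≈ 1.33333 − 1.875 ≈ -0.542.

-0.542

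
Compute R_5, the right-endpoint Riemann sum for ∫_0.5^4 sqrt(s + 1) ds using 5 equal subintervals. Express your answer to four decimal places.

Δs = (4 − 0.5)/5 = 0.7.
Right endpoints: 1.2, 1.9, 2.6, 3.3, 4.
f(1.2) ≈ 1.4832, f(1.9) ≈ 1.7029, f(2.6) ≈ 1.8974, f(3.3) ≈ 2.0736, f(4) ≈ 2.2361.
Sum = Δs · [f(1.2) + f(1.9) + f(2.6) + f(3.3) + f(4)].
Sum ≈ 6.5753.

6.5753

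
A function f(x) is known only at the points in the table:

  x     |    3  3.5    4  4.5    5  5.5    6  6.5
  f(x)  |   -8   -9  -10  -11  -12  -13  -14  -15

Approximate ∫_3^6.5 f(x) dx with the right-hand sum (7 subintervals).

Δx = 0.5.
Sum = 0.5·[(-9) + (-10) + (-11) + (-12) + (-13) + (-14) + (-15)] = -42.

-42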